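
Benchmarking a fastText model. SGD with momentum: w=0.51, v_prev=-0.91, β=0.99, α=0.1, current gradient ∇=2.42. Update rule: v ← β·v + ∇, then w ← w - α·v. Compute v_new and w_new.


v_new = 0.99·-0.91 + 2.42 = -0.9009 + 2.42 = 1.5191
w_new = 0.51 - 0.1·1.5191 = 0.51 - 0.15191 = 0.35809

v_new=1.5191, w_new=0.35809


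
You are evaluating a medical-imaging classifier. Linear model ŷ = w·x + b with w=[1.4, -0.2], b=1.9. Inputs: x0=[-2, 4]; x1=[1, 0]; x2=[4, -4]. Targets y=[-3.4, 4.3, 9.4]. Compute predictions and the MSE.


ŷ0 = (1.4)·(-2) + (-0.2)·(4) + 1.9 = -1.7
ŷ1 = (1.4)·(1) + (-0.2)·(0) + 1.9 = 3.3
ŷ2 = (1.4)·(4) + (-0.2)·(-4) + 1.9 = 8.3
errors² = [2.89, 1.0, 1.21]
MSE = 5.1000/3 = 1.7

1.7


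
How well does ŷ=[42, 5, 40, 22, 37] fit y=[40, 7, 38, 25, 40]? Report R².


ȳ = 30
SS_res = Σ(y-ŷ)² = 30
SS_tot = Σ(y-ȳ)² = 818
R² = 1 - SS_res/SS_tot = 1 - 0.0367 = 0.9633

0.9633


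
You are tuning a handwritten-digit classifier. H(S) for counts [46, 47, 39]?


Probabilities: [46/132, 47/132, 39/132] ≈ [0.3485, 0.3561, 0.2955]
H = -((46/132)·log₂(46/132) + (47/132)·log₂(47/132) + (39/132)·log₂(39/132))
  = 1.5802 bits

1.5802 bits


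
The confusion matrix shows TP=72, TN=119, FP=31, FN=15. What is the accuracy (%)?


Accuracy = (TP+TN)/(TP+TN+FP+FN)
= (72+119)/(237)
= 191/237 = 80.59%

80.59%


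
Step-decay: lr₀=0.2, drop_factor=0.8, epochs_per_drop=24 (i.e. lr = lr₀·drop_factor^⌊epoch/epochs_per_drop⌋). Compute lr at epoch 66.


n_drops = ⌊66/24⌋ = 2
lr = 0.2·0.8^2 = 0.2·0.64 = 0.128

0.128


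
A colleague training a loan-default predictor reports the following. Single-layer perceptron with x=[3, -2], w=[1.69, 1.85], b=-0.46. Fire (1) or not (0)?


z = (3)·(1.69) + (-2)·(1.85) - 0.46
  = 0.91
step(z) = 1 (z≥0)

1


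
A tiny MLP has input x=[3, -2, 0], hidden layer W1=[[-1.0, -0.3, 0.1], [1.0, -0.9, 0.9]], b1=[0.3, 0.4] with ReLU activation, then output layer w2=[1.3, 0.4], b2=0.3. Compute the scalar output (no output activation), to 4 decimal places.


z1[0] = (-1.0)·(3) + (-0.3)·(-2) + (0.1)·(0) + 0.3 = -2.1
z1[1] = (1.0)·(3) + (-0.9)·(-2) + (0.9)·(0) + 0.4 = 5.2
h = ReLU(z1) = [0.0, 5.2]
output = (1.3)·(0.0) + (0.4)·(5.2) + 0.3 = 2.38

2.38


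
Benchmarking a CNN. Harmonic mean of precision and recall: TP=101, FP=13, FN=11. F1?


Precision = 101/114 = 0.886
Recall = 101/112 = 0.9018
F1 = 2·P·R/(P+R) = 2·TP/(2·TP+FP+FN) = 202/(202+13+11) = 202/226 = 0.8938

0.8938


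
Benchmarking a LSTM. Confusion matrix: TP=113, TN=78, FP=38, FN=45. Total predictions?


Total = TP + TN + FP + FN
= 113 + 78 + 38 + 45
= 274
(Predicted positive: 151, predicted negative: 123)

274


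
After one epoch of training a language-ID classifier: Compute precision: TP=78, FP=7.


Precision = TP/(TP+FP)
= 78/(78+7)
= 78/85 = 91.76%

91.76%


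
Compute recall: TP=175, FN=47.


Recall = TP/(TP+FN)
= 175/(175+47)
= 175/222 = 78.83%

78.83%


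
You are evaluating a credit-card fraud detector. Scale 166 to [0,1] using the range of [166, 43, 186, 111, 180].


min=43, max=186
(166-43)/(186-43) = 123/143 = 0.8601

0.8601


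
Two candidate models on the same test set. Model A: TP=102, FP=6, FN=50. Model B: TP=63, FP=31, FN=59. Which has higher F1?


Model A: P=102/108=0.9444, R=102/152=0.6711, F1=2PR/(P+R)=2TP/(2TP+FP+FN)=204/260=0.7846
Model B: P=63/94=0.6702, R=63/122=0.5164, F1=2PR/(P+R)=2TP/(2TP+FP+FN)=126/216=0.5833
0.7846 > 0.5833 → Model A

Model A


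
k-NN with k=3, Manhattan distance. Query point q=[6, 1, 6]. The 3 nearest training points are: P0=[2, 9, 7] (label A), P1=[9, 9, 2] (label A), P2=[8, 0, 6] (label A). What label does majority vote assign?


d(q,P0) = 13  (label A)
d(q,P1) = 15  (label A)
d(q,P2) = 3  (label A)
Votes: A=3, B=0
Majority → A

A


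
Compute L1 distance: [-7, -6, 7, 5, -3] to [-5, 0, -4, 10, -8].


d = |-7+ 5| + |-6-0| + |7+ 4| + |5-10| + |-3+ 8|
  = 2 + 6 + 11 + 5 + 5
  = 29

29


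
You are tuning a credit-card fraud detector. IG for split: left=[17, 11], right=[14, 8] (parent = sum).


Parent = [31, 19], H_parent = 0.958
H_left = 0.9666 (n=28), H_right = 0.9457 (n=22)
H_children = (28/50)·0.9666 + (22/50)·0.9457 = 0.9574
IG = 0.958 - 0.9574 = 0.0006

0.0006


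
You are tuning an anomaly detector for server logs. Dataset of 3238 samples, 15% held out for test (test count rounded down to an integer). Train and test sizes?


Test = ⌊3238·15/100⌋ = 485
Train = 3238 - 485 = 2753

Train: 2753, Test: 485


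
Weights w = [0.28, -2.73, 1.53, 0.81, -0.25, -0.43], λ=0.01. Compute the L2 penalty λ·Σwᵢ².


‖w‖₂² = (0.28)² + (-2.73)² + (1.53)² + (0.81)² + (-0.25)² + (-0.43)²
     = 0.0784 + 7.4529 + 2.3409 + 0.6561 + 0.0625 + 0.1849
     = 10.7757
λ·‖w‖₂² = 0.01·10.7757 = 0.107757

0.107757


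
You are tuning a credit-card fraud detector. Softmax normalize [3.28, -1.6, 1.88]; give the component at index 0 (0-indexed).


Exponentials: e^3.28=26.5758, e^-1.6=0.2019, e^1.88=6.5535
Sum = 33.3312
Softmax = [0.7973, 0.0061, 0.1966]
p[0] = 26.5758/33.3312 = 0.7973

0.7973


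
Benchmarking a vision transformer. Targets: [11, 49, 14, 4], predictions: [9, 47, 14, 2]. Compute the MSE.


Squared errors: (11-9)²=4, (49-47)²=4, (14-14)²=0, (4-2)²=4
Sum = 12
MSE = 12/4 = 3

3


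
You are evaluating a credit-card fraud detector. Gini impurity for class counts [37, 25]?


Probabilities: [37/62, 25/62] ≈ [0.5968, 0.4032]
Σpᵢ² = (1369 + 625)/62² = 1994/3844
Gini = 1 - Σpᵢ² = 1 - 1994/3844 = 0.4813

0.4813


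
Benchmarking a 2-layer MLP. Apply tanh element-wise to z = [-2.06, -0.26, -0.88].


tanh(-2.06) = -0.968
tanh(-0.26) = -0.2543
tanh(-0.88) = -0.7064
result = [-0.968, -0.2543, -0.7064]

[-0.968, -0.2543, -0.7064]


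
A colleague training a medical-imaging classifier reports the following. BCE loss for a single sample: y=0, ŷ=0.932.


BCE = -[y·ln(p) + (1-y)·ln(1-p)]
= -0 - 1·ln(1-0.932)
= -ln(0.068) = 2.6882

2.6882


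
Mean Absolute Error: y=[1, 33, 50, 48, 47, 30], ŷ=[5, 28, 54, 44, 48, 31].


Absolute errors: |1-5|=4, |33-28|=5, |50-54|=4, |48-44|=4, |47-48|=1, |30-31|=1
Sum = 19
MAE = 19/6 = 19/6

19/6


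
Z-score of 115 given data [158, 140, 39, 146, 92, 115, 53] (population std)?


μ = 106.1429, σ = 43.1523
z = (115 - 106.1429)/43.1523 = 0.2053

0.2053


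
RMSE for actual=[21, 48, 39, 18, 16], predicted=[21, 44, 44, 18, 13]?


MSE = 50/5 = 10
RMSE = √(50/5) = 3.1623

3.1623


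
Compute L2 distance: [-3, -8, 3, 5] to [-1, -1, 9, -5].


d = √((-3+ 1)² + (-8+ 1)² + (3-9)² + (5+ 5)²)
  = √(4 + 49 + 36 + 100)
  = √189 = 13.7477

13.7477


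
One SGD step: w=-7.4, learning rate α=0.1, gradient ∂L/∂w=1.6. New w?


w_new = w - α·∇
= -7.4 - 0.1·1.6
= -7.4 - 0.16
= -7.56

-7.56


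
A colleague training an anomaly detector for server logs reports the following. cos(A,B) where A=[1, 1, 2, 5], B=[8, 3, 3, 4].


A·B = 1·8 + 1·3 + 2·3 + 5·4 = 37
‖A‖ = √31 = 5.5678, ‖B‖ = √98 = 9.8995
cos = 37/(√31·√98) = 37/√3038 = 0.6713

0.6713


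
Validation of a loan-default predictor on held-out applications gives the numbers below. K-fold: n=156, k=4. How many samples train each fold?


Fold size = 156/4 = 39
Training per fold = 156 - 39 = 117

117


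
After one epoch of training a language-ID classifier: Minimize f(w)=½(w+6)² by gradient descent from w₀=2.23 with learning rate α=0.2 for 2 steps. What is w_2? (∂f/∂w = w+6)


step 1: grad = 2.23+6 = 8.23; w = 2.23 - 0.2·(8.23) = 0.584
step 2: grad = 0.584+6 = 6.584; w = 0.584 - 0.2·(6.584) = -0.7328

-0.7328


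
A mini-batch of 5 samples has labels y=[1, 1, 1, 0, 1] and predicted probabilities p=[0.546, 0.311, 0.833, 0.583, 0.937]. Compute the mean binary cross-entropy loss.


L[0] = -ln(0.546) = 0.6051
L[1] = -ln(0.311) = 1.168
L[2] = -ln(0.833) = 0.1827
L[3] = -ln(1-0.583) = -ln(0.417) = 0.8747
L[4] = -ln(0.937) = 0.0651
mean = (0.6051 + 1.168 + 0.1827 + 0.8747 + 0.0651)/5 = 0.5791

0.5791


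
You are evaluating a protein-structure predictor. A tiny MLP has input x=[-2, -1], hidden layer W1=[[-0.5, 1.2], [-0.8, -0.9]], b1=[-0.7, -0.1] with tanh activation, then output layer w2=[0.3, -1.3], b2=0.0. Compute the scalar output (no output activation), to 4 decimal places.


z1[0] = (-0.5)·(-2) + (1.2)·(-1) - 0.7 = -0.9
z1[1] = (-0.8)·(-2) + (-0.9)·(-1) - 0.1 = 2.4
h = tanh(z1) = [-0.7163, 0.9837]
output = (0.3)·(-0.7163) + (-1.3)·(0.9837) + 0.0 = -1.4937

-1.4937


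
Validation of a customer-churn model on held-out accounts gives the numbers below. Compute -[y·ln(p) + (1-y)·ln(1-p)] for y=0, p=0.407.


BCE = -[y·ln(p) + (1-y)·ln(1-p)]
= -0 - 1·ln(1-0.407)
= -ln(0.593) = 0.5226

0.5226


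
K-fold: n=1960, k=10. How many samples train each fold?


Fold size = 1960/10 = 196
Training per fold = 1960 - 196 = 1764

1764


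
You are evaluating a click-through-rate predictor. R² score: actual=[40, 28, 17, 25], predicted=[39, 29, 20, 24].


ȳ = 27.5
SS_res = Σ(y-ŷ)² = 12
SS_tot = Σ(y-ȳ)² = 273
R² = 1 - SS_res/SS_tot = 1 - 0.044 = 0.956

0.956


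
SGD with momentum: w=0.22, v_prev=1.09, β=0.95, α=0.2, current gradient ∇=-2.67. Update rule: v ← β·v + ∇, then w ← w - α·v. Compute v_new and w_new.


v_new = 0.95·1.09 - 2.67 = 1.0355 - 2.67 = -1.6345
w_new = 0.22 - 0.2·-1.6345 = 0.22 + 0.3269 = 0.5469

v_new=-1.6345, w_new=0.5469


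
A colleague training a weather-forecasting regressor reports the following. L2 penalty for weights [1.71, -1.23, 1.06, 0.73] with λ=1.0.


‖w‖₂² = (1.71)² + (-1.23)² + (1.06)² + (0.73)²
     = 2.9241 + 1.5129 + 1.1236 + 0.5329
     = 6.0935
λ·‖w‖₂² = 1.0·6.0935 = 6.0935

6.0935


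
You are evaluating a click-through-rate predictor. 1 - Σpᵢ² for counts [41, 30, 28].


Probabilities: [41/99, 30/99, 28/99] ≈ [0.4141, 0.303, 0.2828]
Σpᵢ² = (1681 + 900 + 784)/99² = 3365/9801
Gini = 1 - Σpᵢ² = 1 - 3365/9801 = 0.6567

0.6567


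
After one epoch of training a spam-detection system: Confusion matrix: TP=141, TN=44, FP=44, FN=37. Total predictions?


Total = TP + TN + FP + FN
= 141 + 44 + 44 + 37
= 266
(Predicted positive: 185, predicted negative: 81)

266


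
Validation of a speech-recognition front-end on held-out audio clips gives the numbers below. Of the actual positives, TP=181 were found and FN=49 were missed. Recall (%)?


Recall = TP/(TP+FN)
= 181/(181+49)
= 181/230 = 78.7%

78.7%


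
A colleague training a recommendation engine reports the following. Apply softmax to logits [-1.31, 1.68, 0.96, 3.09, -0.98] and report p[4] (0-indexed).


Exponentials: e^-1.31=0.2698, e^1.68=5.3656, e^0.96=2.6117, e^3.09=21.9771, e^-0.98=0.3753
Sum = 30.5995
Softmax = [0.0088, 0.1753, 0.0854, 0.7182, 0.0123]
p[4] = 0.3753/30.5995 = 0.0123

0.0123


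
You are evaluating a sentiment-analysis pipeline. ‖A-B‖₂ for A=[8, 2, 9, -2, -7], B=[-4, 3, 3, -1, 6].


d = √((8+ 4)² + (2-3)² + (9-3)² + (-2+ 1)² + (-7-6)²)
  = √(144 + 1 + 36 + 1 + 169)
  = √351 = 18.735

18.735


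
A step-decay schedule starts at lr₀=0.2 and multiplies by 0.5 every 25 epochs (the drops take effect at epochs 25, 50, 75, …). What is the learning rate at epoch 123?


n_drops = ⌊123/25⌋ = 4
lr = 0.2·0.5^4 = 0.2·0.0625 = 0.0125

0.0125


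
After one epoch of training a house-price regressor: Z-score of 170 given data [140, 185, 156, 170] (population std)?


μ = 162.75, σ = 16.664
z = (170 - 162.75)/16.664 = 0.4351

0.4351


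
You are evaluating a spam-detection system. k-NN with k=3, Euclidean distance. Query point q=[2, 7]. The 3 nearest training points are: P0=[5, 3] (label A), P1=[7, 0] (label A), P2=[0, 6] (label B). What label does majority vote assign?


d(q,P0) = 5.0  (label A)
d(q,P1) = 8.6023  (label A)
d(q,P2) = 2.2361  (label B)
Votes: A=2, B=1
Majority → A

A


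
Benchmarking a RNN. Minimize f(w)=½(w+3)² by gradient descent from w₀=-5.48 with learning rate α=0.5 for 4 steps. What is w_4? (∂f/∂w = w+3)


step 1: grad = -5.48+3 = -2.48; w = -5.48 - 0.5·(-2.48) = -4.24
step 2: grad = -4.24+3 = -1.24; w = -4.24 - 0.5·(-1.24) = -3.62
step 3: grad = -3.62+3 = -0.62; w = -3.62 - 0.5·(-0.62) = -3.31
step 4: grad = -3.31+3 = -0.31; w = -3.31 - 0.5·(-0.31) = -3.155

-3.155


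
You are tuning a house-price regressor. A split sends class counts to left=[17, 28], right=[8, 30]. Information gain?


Parent = [25, 58], H_parent = 0.8828
H_left = 0.9565 (n=45), H_right = 0.7425 (n=38)
H_children = (45/83)·0.9565 + (38/83)·0.7425 = 0.8585
IG = 0.8828 - 0.8585 = 0.0243

0.0243


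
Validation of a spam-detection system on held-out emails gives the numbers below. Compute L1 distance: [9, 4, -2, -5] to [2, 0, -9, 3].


d = |9-2| + |4-0| + |-2+ 9| + |-5-3|
  = 7 + 4 + 7 + 8
  = 26

26


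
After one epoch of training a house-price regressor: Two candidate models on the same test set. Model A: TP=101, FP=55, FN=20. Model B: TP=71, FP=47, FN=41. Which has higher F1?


Model A: P=101/156=0.6474, R=101/121=0.8347, F1=2PR/(P+R)=2TP/(2TP+FP+FN)=202/277=0.7292
Model B: P=71/118=0.6017, R=71/112=0.6339, F1=2PR/(P+R)=2TP/(2TP+FP+FN)=142/230=0.6174
0.7292 > 0.6174 → Model A

Model A


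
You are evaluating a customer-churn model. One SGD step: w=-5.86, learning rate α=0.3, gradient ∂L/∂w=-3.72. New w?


w_new = w - α·∇
= -5.86 - 0.3·-3.72
= -5.86 + 1.116
= -4.744

-4.744


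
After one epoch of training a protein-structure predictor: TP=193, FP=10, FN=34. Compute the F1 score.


Precision = 193/203 = 0.9507
Recall = 193/227 = 0.8502
F1 = 2·P·R/(P+R) = 2·TP/(2·TP+FP+FN) = 386/(386+10+34) = 386/430 = 0.8977

0.8977


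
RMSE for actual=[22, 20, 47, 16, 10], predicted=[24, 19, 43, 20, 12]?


MSE = 41/5 = 8.2
RMSE = √(41/5) = 2.8636

2.8636


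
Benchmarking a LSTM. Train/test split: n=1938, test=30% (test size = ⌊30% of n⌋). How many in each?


Test = ⌊1938·30/100⌋ = 581
Train = 1938 - 581 = 1357

Train: 1357, Test: 581


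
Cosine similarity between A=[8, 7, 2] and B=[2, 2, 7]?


A·B = 8·2 + 7·2 + 2·7 = 44
‖A‖ = √117 = 10.8167, ‖B‖ = √57 = 7.5498
cos = 44/(√117·√57) = 44/√6669 = 0.5388

0.5388


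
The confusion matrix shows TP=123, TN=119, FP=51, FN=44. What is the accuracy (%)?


Accuracy = (TP+TN)/(TP+TN+FP+FN)
= (123+119)/(337)
= 242/337 = 71.81%

71.81%


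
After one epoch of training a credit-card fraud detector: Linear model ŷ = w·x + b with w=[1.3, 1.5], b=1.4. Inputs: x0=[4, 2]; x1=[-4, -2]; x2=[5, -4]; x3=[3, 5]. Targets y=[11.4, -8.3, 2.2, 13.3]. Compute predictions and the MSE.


ŷ0 = (1.3)·(4) + (1.5)·(2) + 1.4 = 9.6
ŷ1 = (1.3)·(-4) + (1.5)·(-2) + 1.4 = -6.8
ŷ2 = (1.3)·(5) + (1.5)·(-4) + 1.4 = 1.9
ŷ3 = (1.3)·(3) + (1.5)·(5) + 1.4 = 12.8
errors² = [3.24, 2.25, 0.09, 0.25]
MSE = 5.8300/4 = 1.4575

1.4575


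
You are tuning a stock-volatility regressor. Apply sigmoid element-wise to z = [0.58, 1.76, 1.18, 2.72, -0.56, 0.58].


σ(0.58) = 1/(1+e^-0.58) = 0.6411
σ(1.76) = 1/(1+e^-1.76) = 0.8532
σ(1.18) = 1/(1+e^-1.18) = 0.7649
σ(2.72) = 1/(1+e^-2.72) = 0.9382
σ(-0.56) = 1/(1+e^0.56) = 0.3635
σ(0.58) = 1/(1+e^-0.58) = 0.6411
result = [0.6411, 0.8532, 0.7649, 0.9382, 0.3635, 0.6411]

[0.6411, 0.8532, 0.7649, 0.9382, 0.3635, 0.6411]


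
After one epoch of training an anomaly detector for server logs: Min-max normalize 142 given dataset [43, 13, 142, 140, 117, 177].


min=13, max=177
(142-13)/(177-13) = 129/164 = 0.7866

0.7866


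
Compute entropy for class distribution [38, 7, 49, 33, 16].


Probabilities: [38/143, 7/143, 49/143, 33/143, 16/143] ≈ [0.2657, 0.049, 0.3427, 0.2308, 0.1119]
H = -((38/143)·log₂(38/143) + (7/143)·log₂(7/143) + (49/143)·log₂(49/143) + (33/143)·log₂(33/143) + (16/143)·log₂(16/143))
  = 2.0923 bits

2.0923 bits


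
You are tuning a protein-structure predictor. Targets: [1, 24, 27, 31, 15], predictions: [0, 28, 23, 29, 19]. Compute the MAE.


Absolute errors: |1-0|=1, |24-28|=4, |27-23|=4, |31-29|=2, |15-19|=4
Sum = 15
MAE = 15/5 = 3

3


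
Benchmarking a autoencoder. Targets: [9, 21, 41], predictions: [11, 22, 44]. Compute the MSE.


Squared errors: (9-11)²=4, (21-22)²=1, (41-44)²=9
Sum = 14
MSE = 14/3 = 14/3

14/3


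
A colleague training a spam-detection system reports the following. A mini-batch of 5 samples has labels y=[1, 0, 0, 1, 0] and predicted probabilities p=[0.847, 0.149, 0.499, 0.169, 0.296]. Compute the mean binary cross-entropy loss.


L[0] = -ln(0.847) = 0.1661
L[1] = -ln(1-0.149) = -ln(0.851) = 0.1613
L[2] = -ln(1-0.499) = -ln(0.501) = 0.6911
L[3] = -ln(0.169) = 1.7779
L[4] = -ln(1-0.296) = -ln(0.704) = 0.351
mean = (0.1661 + 0.1613 + 0.6911 + 1.7779 + 0.351)/5 = 0.6295

0.6295


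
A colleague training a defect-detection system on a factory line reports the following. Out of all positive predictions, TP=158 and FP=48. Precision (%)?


Precision = TP/(TP+FP)
= 158/(158+48)
= 158/206 = 76.7%

76.7%


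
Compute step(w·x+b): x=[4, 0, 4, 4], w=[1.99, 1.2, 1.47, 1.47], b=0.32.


z = (4)·(1.99) + (0)·(1.2) + (4)·(1.47) + (4)·(1.47) + 0.32
  = 20.04
step(z) = 1 (z≥0)

1


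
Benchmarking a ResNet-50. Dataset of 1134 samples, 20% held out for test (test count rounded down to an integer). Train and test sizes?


Test = ⌊1134·20/100⌋ = 226
Train = 1134 - 226 = 908

Train: 908, Test: 226


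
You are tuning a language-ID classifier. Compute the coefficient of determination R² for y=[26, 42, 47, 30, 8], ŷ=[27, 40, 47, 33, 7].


ȳ = 30.6
SS_res = Σ(y-ŷ)² = 15
SS_tot = Σ(y-ȳ)² = 931.2
R² = 1 - SS_res/SS_tot = 1 - 0.0161 = 0.9839

0.9839


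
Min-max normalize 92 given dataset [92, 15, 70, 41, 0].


min=0, max=92
(92-0)/(92-0) = 92/92 = 1.0

1.0


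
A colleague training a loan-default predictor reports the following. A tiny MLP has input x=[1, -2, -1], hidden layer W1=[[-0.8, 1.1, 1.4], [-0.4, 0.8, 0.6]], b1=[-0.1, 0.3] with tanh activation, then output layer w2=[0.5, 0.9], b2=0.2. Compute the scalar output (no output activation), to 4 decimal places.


z1[0] = (-0.8)·(1) + (1.1)·(-2) + (1.4)·(-1) - 0.1 = -4.5
z1[1] = (-0.4)·(1) + (0.8)·(-2) + (0.6)·(-1) + 0.3 = -2.3
h = tanh(z1) = [-0.9998, -0.9801]
output = (0.5)·(-0.9998) + (0.9)·(-0.9801) + 0.2 = -1.182

-1.182


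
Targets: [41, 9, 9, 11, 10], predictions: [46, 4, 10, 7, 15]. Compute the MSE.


Squared errors: (41-46)²=25, (9-4)²=25, (9-10)²=1, (11-7)²=16, (10-15)²=25
Sum = 92
MSE = 92/5 = 92/5

92/5


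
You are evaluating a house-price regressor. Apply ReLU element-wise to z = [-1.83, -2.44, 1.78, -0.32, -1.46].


ReLU(-1.83) = max(0, -1.83) = 0.0
ReLU(-2.44) = max(0, -2.44) = 0.0
ReLU(1.78) = max(0, 1.78) = 1.78
ReLU(-0.32) = max(0, -0.32) = 0.0
ReLU(-1.46) = max(0, -1.46) = 0.0
result = [0.0, 0.0, 1.78, 0.0, 0.0]

[0.0, 0.0, 1.78, 0.0, 0.0]


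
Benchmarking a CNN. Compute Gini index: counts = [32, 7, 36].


Probabilities: [32/75, 7/75, 36/75] ≈ [0.4267, 0.0933, 0.48]
Σpᵢ² = (1024 + 49 + 1296)/75² = 2369/5625
Gini = 1 - Σpᵢ² = 1 - 2369/5625 = 0.5788

0.5788


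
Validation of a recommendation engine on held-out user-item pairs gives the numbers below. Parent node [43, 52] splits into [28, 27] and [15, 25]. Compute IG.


Parent = [43, 52], H_parent = 0.9935
H_left = 0.9998 (n=55), H_right = 0.9544 (n=40)
H_children = (55/95)·0.9998 + (40/95)·0.9544 = 0.9807
IG = 0.9935 - 0.9807 = 0.0128

0.0128


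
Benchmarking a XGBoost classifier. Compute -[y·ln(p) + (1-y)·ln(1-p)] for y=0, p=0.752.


BCE = -[y·ln(p) + (1-y)·ln(1-p)]
= -0 - 1·ln(1-0.752)
= -ln(0.248) = 1.3943

1.3943


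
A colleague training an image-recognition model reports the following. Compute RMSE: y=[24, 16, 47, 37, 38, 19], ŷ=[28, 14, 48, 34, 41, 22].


MSE = 48/6 = 8
RMSE = √(48/6) = 2.8284

2.8284


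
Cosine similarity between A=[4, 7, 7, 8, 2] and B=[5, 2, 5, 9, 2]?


A·B = 4·5 + 7·2 + 7·5 + 8·9 + 2·2 = 145
‖A‖ = √182 = 13.4907, ‖B‖ = √139 = 11.7898
cos = 145/(√182·√139) = 145/√25298 = 0.9116

0.9116


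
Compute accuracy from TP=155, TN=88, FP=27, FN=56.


Accuracy = (TP+TN)/(TP+TN+FP+FN)
= (155+88)/(326)
= 243/326 = 74.54%

74.54%


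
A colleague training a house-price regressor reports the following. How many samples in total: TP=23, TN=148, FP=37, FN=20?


Total = TP + TN + FP + FN
= 23 + 148 + 37 + 20
= 228
(Predicted positive: 60, predicted negative: 168)

228


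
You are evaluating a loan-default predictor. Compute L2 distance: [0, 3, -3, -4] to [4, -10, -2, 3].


d = √((0-4)² + (3+ 10)² + (-3+ 2)² + (-4-3)²)
  = √(16 + 169 + 1 + 49)
  = √235 = 15.3297

15.3297


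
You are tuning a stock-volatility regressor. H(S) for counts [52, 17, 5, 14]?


Probabilities: [52/88, 17/88, 5/88, 14/88] ≈ [0.5909, 0.1932, 0.0568, 0.1591]
H = -((52/88)·log₂(52/88) + (17/88)·log₂(17/88) + (5/88)·log₂(5/88) + (14/88)·log₂(14/88))
  = 1.5637 bits

1.5637 bits


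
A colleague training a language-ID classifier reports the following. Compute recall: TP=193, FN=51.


Recall = TP/(TP+FN)
= 193/(193+51)
= 193/244 = 79.1%

79.1%


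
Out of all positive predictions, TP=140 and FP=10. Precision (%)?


Precision = TP/(TP+FP)
= 140/(140+10)
= 140/150 = 93.33%

93.33%


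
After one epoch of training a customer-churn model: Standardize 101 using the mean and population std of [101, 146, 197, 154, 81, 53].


μ = 122, σ = 48.4905
z = (101 - 122)/48.4905 = -0.4331

-0.4331


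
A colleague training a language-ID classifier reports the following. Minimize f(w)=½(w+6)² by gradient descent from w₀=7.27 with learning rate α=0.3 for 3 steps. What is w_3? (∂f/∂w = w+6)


step 1: grad = 7.27+6 = 13.27; w = 7.27 - 0.3·(13.27) = 3.289
step 2: grad = 3.289+6 = 9.289; w = 3.289 - 0.3·(9.289) = 0.5023
step 3: grad = 0.5023+6 = 6.5023; w = 0.5023 - 0.3·(6.5023) = -1.44839

-1.44839


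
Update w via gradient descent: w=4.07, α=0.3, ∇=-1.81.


w_new = w - α·∇
= 4.07 - 0.3·-1.81
= 4.07 + 0.543
= 4.613

4.613


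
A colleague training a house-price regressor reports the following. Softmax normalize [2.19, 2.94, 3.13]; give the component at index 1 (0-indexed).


Exponentials: e^2.19=8.9352, e^2.94=18.9158, e^3.13=22.874
Sum = 50.725
Softmax = [0.1761, 0.3729, 0.4509]
p[1] = 18.9158/50.725 = 0.3729

0.3729


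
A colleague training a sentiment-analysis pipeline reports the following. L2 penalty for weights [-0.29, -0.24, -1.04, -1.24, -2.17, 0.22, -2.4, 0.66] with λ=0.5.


‖w‖₂² = (-0.29)² + (-0.24)² + (-1.04)² + (-1.24)² + (-2.17)² + (0.22)² + (-2.4)² + (0.66)²
     = 0.0841 + 0.0576 + 1.0816 + 1.5376 + 4.7089 + 0.0484 + 5.76 + 0.4356
     = 13.7138
λ·‖w‖₂² = 0.5·13.7138 = 6.8569

6.8569


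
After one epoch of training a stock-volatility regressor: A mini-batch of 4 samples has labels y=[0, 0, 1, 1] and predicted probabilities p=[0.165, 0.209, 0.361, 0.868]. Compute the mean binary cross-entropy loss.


L[0] = -ln(1-0.165) = -ln(0.835) = 0.1803
L[1] = -ln(1-0.209) = -ln(0.791) = 0.2345
L[2] = -ln(0.361) = 1.0189
L[3] = -ln(0.868) = 0.1416
mean = (0.1803 + 0.2345 + 1.0189 + 0.1416)/4 = 0.3938

0.3938


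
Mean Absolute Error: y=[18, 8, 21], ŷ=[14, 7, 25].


Absolute errors: |18-14|=4, |8-7|=1, |21-25|=4
Sum = 9
MAE = 9/3 = 3

3


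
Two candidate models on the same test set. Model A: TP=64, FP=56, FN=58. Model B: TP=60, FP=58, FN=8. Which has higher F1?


Model A: P=64/120=0.5333, R=64/122=0.5246, F1=2PR/(P+R)=2TP/(2TP+FP+FN)=128/242=0.5289
Model B: P=60/118=0.5085, R=60/68=0.8824, F1=2PR/(P+R)=2TP/(2TP+FP+FN)=120/186=0.6452
0.5289 < 0.6452 → Model B

Model B


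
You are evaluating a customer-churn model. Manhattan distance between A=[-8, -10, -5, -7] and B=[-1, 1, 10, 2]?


d = |-8+ 1| + |-10-1| + |-5-10| + |-7-2|
  = 7 + 11 + 15 + 9
  = 42

42


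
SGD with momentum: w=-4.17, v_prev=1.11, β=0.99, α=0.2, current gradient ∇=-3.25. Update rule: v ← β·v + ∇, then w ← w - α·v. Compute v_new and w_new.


v_new = 0.99·1.11 - 3.25 = 1.0989 - 3.25 = -2.1511
w_new = -4.17 - 0.2·-2.1511 = -4.17 + 0.43022 = -3.73978

v_new=-2.1511, w_new=-3.73978


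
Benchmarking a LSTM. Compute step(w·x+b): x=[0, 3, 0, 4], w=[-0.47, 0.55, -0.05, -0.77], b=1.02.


z = (0)·(-0.47) + (3)·(0.55) + (0)·(-0.05) + (4)·(-0.77) + 1.02
  = -0.41
step(z) = 0 (z<0)

0


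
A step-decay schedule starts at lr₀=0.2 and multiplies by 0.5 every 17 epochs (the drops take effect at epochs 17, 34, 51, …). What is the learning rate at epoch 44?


n_drops = ⌊44/17⌋ = 2
lr = 0.2·0.5^2 = 0.2·0.25 = 0.05

0.05


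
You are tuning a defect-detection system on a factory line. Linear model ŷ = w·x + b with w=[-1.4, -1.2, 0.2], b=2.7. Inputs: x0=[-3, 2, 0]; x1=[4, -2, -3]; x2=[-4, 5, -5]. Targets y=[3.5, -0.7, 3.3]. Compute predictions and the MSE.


ŷ0 = (-1.4)·(-3) + (-1.2)·(2) + (0.2)·(0) + 2.7 = 4.5
ŷ1 = (-1.4)·(4) + (-1.2)·(-2) + (0.2)·(-3) + 2.7 = -1.1
ŷ2 = (-1.4)·(-4) + (-1.2)·(5) + (0.2)·(-5) + 2.7 = 1.3
errors² = [1.0, 0.16, 4.0]
MSE = 5.1600/3 = 1.72

1.72


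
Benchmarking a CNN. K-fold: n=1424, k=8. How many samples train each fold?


Fold size = 1424/8 = 178
Training per fold = 1424 - 178 = 1246

1246


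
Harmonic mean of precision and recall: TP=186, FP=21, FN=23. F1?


Precision = 186/207 = 0.8986
Recall = 186/209 = 0.89
F1 = 2·P·R/(P+R) = 2·TP/(2·TP+FP+FN) = 372/(372+21+23) = 372/416 = 0.8942

0.8942


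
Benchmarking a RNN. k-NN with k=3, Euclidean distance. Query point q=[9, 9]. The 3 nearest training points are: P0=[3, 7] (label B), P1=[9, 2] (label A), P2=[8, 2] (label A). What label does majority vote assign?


d(q,P0) = 6.3246  (label B)
d(q,P1) = 7.0  (label A)
d(q,P2) = 7.0711  (label A)
Votes: A=2, B=1
Majority → A

A


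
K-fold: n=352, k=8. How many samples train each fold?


Fold size = 352/8 = 44
Training per fold = 352 - 44 = 308

308


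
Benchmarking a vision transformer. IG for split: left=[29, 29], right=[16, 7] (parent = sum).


Parent = [45, 36], H_parent = 0.9911
H_left = 1 (n=58), H_right = 0.8865 (n=23)
H_children = (58/81)·1 + (23/81)·0.8865 = 0.9678
IG = 0.9911 - 0.9678 = 0.0233

0.0233


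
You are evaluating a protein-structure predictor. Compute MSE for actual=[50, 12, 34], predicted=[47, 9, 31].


Squared errors: (50-47)²=9, (12-9)²=9, (34-31)²=9
Sum = 27
MSE = 27/3 = 9

9


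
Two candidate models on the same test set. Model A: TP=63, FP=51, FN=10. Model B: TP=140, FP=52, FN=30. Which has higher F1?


Model A: P=63/114=0.5526, R=63/73=0.863, F1=2PR/(P+R)=2TP/(2TP+FP+FN)=126/187=0.6738
Model B: P=140/192=0.7292, R=140/170=0.8235, F1=2PR/(P+R)=2TP/(2TP+FP+FN)=280/362=0.7735
0.6738 < 0.7735 → Model B

Model B


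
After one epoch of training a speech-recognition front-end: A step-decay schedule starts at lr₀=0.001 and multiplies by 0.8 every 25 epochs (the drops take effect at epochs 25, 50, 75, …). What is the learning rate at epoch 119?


n_drops = ⌊119/25⌋ = 4
lr = 0.001·0.8^4 = 0.001·0.4096 = 0.0004096

0.0004096


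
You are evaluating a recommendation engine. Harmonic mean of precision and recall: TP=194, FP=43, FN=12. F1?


Precision = 194/237 = 0.8186
Recall = 194/206 = 0.9417
F1 = 2·P·R/(P+R) = 2·TP/(2·TP+FP+FN) = 388/(388+43+12) = 388/443 = 0.8758

0.8758


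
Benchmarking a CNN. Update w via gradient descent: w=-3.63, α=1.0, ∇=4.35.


w_new = w - α·∇
= -3.63 - 1.0·4.35
= -3.63 - 4.35
= -7.98

-7.98


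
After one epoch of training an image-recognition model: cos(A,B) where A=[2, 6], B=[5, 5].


A·B = 2·5 + 6·5 = 40
‖A‖ = √40 = 6.3246, ‖B‖ = √50 = 7.0711
cos = 40/(√40·√50) = 40/√2000 = 0.8944

0.8944


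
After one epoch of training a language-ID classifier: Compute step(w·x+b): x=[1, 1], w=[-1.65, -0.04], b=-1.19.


z = (1)·(-1.65) + (1)·(-0.04) - 1.19
  = -2.88
step(z) = 0 (z<0)

0


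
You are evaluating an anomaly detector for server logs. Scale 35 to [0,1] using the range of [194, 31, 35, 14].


min=14, max=194
(35-14)/(194-14) = 21/180 = 0.1167

0.1167


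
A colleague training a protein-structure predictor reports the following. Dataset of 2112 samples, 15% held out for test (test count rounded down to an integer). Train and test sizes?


Test = ⌊2112·15/100⌋ = 316
Train = 2112 - 316 = 1796

Train: 1796, Test: 316


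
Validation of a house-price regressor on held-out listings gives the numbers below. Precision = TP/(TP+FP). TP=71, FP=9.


Precision = TP/(TP+FP)
= 71/(71+9)
= 71/80 = 88.75%

88.75%


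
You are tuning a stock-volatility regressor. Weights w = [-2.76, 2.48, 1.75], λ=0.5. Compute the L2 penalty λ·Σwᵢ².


‖w‖₂² = (-2.76)² + (2.48)² + (1.75)²
     = 7.6176 + 6.1504 + 3.0625
     = 16.8305
λ·‖w‖₂² = 0.5·16.8305 = 8.41525

8.41525


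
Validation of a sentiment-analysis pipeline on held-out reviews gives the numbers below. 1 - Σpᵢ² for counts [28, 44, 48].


Probabilities: [28/120, 44/120, 48/120] ≈ [0.2333, 0.3667, 0.4]
Σpᵢ² = (784 + 1936 + 2304)/120² = 5024/14400
Gini = 1 - Σpᵢ² = 1 - 5024/14400 = 0.6511

0.6511


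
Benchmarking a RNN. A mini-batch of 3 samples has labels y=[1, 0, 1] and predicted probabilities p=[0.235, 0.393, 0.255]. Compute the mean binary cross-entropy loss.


L[0] = -ln(0.235) = 1.4482
L[1] = -ln(1-0.393) = -ln(0.607) = 0.4992
L[2] = -ln(0.255) = 1.3665
mean = (1.4482 + 0.4992 + 1.3665)/3 = 1.1046

1.1046


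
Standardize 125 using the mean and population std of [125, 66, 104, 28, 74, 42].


μ = 73.1667, σ = 33.4186
z = (125 - 73.1667)/33.4186 = 1.551

1.551


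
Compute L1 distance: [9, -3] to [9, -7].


d = |9-9| + |-3+ 7|
  = 0 + 4
  = 4

4


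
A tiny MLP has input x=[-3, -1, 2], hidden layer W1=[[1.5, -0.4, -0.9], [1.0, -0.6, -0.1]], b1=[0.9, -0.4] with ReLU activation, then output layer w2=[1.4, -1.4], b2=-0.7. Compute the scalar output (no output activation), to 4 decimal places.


z1[0] = (1.5)·(-3) + (-0.4)·(-1) + (-0.9)·(2) + 0.9 = -5.0
z1[1] = (1.0)·(-3) + (-0.6)·(-1) + (-0.1)·(2) - 0.4 = -3.0
h = ReLU(z1) = [0.0, 0.0]
output = (1.4)·(0.0) + (-1.4)·(0.0) - 0.7 = -0.7

-0.7


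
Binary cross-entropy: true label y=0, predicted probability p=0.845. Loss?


BCE = -[y·ln(p) + (1-y)·ln(1-p)]
= -0 - 1·ln(1-0.845)
= -ln(0.155) = 1.8643

1.8643


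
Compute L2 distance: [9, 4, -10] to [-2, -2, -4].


d = √((9+ 2)² + (4+ 2)² + (-10+ 4)²)
  = √(121 + 36 + 36)
  = √193 = 13.8924

13.8924


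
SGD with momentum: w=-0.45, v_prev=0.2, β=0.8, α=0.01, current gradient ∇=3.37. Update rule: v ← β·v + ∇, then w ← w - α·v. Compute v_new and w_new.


v_new = 0.8·0.2 + 3.37 = 0.16 + 3.37 = 3.53
w_new = -0.45 - 0.01·3.53 = -0.45 - 0.0353 = -0.4853

v_new=3.53, w_new=-0.4853


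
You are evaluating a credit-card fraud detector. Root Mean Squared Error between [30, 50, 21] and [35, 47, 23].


MSE = 38/3 = 12.6667
RMSE = √(38/3) = 3.559

3.559


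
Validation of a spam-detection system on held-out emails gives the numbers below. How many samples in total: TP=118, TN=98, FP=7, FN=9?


Total = TP + TN + FP + FN
= 118 + 98 + 7 + 9
= 232
(Predicted positive: 125, predicted negative: 107)

232


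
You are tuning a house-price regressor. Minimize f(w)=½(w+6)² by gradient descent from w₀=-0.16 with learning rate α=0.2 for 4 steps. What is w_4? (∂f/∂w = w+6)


step 1: grad = -0.16+6 = 5.84; w = -0.16 - 0.2·(5.84) = -1.328
step 2: grad = -1.328+6 = 4.672; w = -1.328 - 0.2·(4.672) = -2.2624
step 3: grad = -2.2624+6 = 3.7376; w = -2.2624 - 0.2·(3.7376) = -3.00992
step 4: grad = -3.00992+6 = 2.99008; w = -3.00992 - 0.2·(2.99008) = -3.607936

-3.607936


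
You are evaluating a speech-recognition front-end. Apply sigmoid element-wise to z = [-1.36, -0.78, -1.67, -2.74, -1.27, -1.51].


σ(-1.36) = 1/(1+e^1.36) = 0.2042
σ(-0.78) = 1/(1+e^0.78) = 0.3143
σ(-1.67) = 1/(1+e^1.67) = 0.1584
σ(-2.74) = 1/(1+e^2.74) = 0.0607
σ(-1.27) = 1/(1+e^1.27) = 0.2193
σ(-1.51) = 1/(1+e^1.51) = 0.1809
result = [0.2042, 0.3143, 0.1584, 0.0607, 0.2193, 0.1809]

[0.2042, 0.3143, 0.1584, 0.0607, 0.2193, 0.1809]


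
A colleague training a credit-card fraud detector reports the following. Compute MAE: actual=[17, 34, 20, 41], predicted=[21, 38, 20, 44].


Absolute errors: |17-21|=4, |34-38|=4, |20-20|=0, |41-44|=3
Sum = 11
MAE = 11/4 = 11/4

11/4


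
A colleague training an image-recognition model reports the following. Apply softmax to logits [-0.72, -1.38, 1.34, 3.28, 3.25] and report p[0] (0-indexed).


Exponentials: e^-0.72=0.4868, e^-1.38=0.2516, e^1.34=3.819, e^3.28=26.5758, e^3.25=25.7903
Sum = 56.9235
Softmax = [0.0086, 0.0044, 0.0671, 0.4669, 0.4531]
p[0] = 0.4868/56.9235 = 0.0086

0.0086


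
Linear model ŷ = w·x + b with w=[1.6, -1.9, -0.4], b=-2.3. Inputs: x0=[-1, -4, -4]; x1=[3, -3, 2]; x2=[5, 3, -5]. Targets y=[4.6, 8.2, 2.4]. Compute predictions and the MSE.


ŷ0 = (1.6)·(-1) + (-1.9)·(-4) + (-0.4)·(-4) - 2.3 = 5.3
ŷ1 = (1.6)·(3) + (-1.9)·(-3) + (-0.4)·(2) - 2.3 = 7.4
ŷ2 = (1.6)·(5) + (-1.9)·(3) + (-0.4)·(-5) - 2.3 = 2.0
errors² = [0.49, 0.64, 0.16]
MSE = 1.2900/3 = 0.43

0.43


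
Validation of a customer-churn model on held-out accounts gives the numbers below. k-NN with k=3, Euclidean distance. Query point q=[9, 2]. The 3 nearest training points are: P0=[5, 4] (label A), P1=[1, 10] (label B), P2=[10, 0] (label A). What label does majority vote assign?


d(q,P0) = 4.4721  (label A)
d(q,P1) = 11.3137  (label B)
d(q,P2) = 2.2361  (label A)
Votes: A=2, B=1
Majority → A

A


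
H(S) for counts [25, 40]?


Probabilities: [25/65, 40/65] ≈ [0.3846, 0.6154]
H = -((25/65)·log₂(25/65) + (40/65)·log₂(40/65))
  = 0.9612 bits

0.9612 bits


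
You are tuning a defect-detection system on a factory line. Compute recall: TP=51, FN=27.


Recall = TP/(TP+FN)
= 51/(51+27)
= 51/78 = 65.38%

65.38%


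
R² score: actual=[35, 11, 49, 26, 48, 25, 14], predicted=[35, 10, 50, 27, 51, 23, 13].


ȳ = 29.7143
SS_res = Σ(y-ŷ)² = 17
SS_tot = Σ(y-ȳ)² = 1367.43
R² = 1 - SS_res/SS_tot = 1 - 0.0124 = 0.9876

0.9876


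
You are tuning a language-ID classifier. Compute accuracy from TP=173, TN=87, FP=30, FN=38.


Accuracy = (TP+TN)/(TP+TN+FP+FN)
= (173+87)/(328)
= 260/328 = 79.27%

79.27%


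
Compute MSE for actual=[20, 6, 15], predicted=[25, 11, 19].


Squared errors: (20-25)²=25, (6-11)²=25, (15-19)²=16
Sum = 66
MSE = 66/3 = 22

22


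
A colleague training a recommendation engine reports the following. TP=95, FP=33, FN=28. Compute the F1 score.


Precision = 95/128 = 0.7422
Recall = 95/123 = 0.7724
F1 = 2·P·R/(P+R) = 2·TP/(2·TP+FP+FN) = 190/(190+33+28) = 190/251 = 0.757

0.757


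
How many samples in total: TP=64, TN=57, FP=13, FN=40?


Total = TP + TN + FP + FN
= 64 + 57 + 13 + 40
= 174
(Predicted positive: 77, predicted negative: 97)

174


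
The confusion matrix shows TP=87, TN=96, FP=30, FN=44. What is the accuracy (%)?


Accuracy = (TP+TN)/(TP+TN+FP+FN)
= (87+96)/(257)
= 183/257 = 71.21%

71.21%


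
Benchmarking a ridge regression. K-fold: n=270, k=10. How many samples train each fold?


Fold size = 270/10 = 27
Training per fold = 270 - 27 = 243

243


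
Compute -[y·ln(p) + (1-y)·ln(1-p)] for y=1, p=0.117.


BCE = -[y·ln(p) + (1-y)·ln(1-p)]
= -1·ln(0.117) - 0
= -ln(0.117) = 2.1456

2.1456


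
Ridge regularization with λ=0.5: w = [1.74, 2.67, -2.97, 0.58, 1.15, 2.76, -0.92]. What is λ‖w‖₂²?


‖w‖₂² = (1.74)² + (2.67)² + (-2.97)² + (0.58)² + (1.15)² + (2.76)² + (-0.92)²
     = 3.0276 + 7.1289 + 8.8209 + 0.3364 + 1.3225 + 7.6176 + 0.8464
     = 29.1003
λ·‖w‖₂² = 0.5·29.1003 = 14.55015

14.55015


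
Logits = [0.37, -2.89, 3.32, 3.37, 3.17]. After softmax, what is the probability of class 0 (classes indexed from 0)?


Exponentials: e^0.37=1.4477, e^-2.89=0.0556, e^3.32=27.6604, e^3.37=29.0785, e^3.17=23.8075
Sum = 82.0497
Softmax = [0.0176, 0.0007, 0.3371, 0.3544, 0.2902]
p[0] = 1.4477/82.0497 = 0.0176

0.0176


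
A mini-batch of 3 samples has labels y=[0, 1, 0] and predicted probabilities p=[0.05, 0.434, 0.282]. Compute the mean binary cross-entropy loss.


L[0] = -ln(1-0.05) = -ln(0.95) = 0.0513
L[1] = -ln(0.434) = 0.8347
L[2] = -ln(1-0.282) = -ln(0.718) = 0.3313
mean = (0.0513 + 0.8347 + 0.3313)/3 = 0.4058

0.4058


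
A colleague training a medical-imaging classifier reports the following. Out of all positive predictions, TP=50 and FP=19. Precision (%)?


Precision = TP/(TP+FP)
= 50/(50+19)
= 50/69 = 72.46%

72.46%


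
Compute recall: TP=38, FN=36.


Recall = TP/(TP+FN)
= 38/(38+36)
= 38/74 = 51.35%

51.35%


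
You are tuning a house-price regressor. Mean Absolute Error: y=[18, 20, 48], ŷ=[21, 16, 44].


Absolute errors: |18-21|=3, |20-16|=4, |48-44|=4
Sum = 11
MAE = 11/3 = 11/3

11/3


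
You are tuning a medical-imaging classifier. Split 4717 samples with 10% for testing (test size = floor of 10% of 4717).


Test = ⌊4717·10/100⌋ = 471
Train = 4717 - 471 = 4246

Train: 4246, Test: 471


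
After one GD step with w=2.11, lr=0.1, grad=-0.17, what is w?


w_new = w - α·∇
= 2.11 - 0.1·-0.17
= 2.11 + 0.017
= 2.127

2.127


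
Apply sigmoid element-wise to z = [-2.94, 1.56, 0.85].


σ(-2.94) = 1/(1+e^2.94) = 0.0502
σ(1.56) = 1/(1+e^-1.56) = 0.8264
σ(0.85) = 1/(1+e^-0.85) = 0.7006
result = [0.0502, 0.8264, 0.7006]

[0.0502, 0.8264, 0.7006]


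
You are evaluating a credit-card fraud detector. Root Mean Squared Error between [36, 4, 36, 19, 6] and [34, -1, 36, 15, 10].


MSE = 61/5 = 12.2
RMSE = √(61/5) = 3.4928

3.4928


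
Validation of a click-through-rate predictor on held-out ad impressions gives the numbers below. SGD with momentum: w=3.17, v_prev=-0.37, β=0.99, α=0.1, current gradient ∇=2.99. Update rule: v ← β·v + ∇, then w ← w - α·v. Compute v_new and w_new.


v_new = 0.99·-0.37 + 2.99 = -0.3663 + 2.99 = 2.6237
w_new = 3.17 - 0.1·2.6237 = 3.17 - 0.26237 = 2.90763

v_new=2.6237, w_new=2.90763


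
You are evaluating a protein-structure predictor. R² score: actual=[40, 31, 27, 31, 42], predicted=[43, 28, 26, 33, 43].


ȳ = 34.2
SS_res = Σ(y-ŷ)² = 24
SS_tot = Σ(y-ȳ)² = 166.8
R² = 1 - SS_res/SS_tot = 1 - 0.1439 = 0.8561

0.8561


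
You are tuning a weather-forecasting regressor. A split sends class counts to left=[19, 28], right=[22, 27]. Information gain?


Parent = [41, 55], H_parent = 0.9846
H_left = 0.9734 (n=47), H_right = 0.9925 (n=49)
H_children = (47/96)·0.9734 + (49/96)·0.9925 = 0.9831
IG = 0.9846 - 0.9831 = 0.0015

0.0015


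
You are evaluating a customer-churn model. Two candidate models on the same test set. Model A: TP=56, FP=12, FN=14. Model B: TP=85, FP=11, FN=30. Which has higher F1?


Model A: P=56/68=0.8235, R=56/70=0.8, F1=2PR/(P+R)=2TP/(2TP+FP+FN)=112/138=0.8116
Model B: P=85/96=0.8854, R=85/115=0.7391, F1=2PR/(P+R)=2TP/(2TP+FP+FN)=170/211=0.8057
0.8116 > 0.8057 → Model A

Model A


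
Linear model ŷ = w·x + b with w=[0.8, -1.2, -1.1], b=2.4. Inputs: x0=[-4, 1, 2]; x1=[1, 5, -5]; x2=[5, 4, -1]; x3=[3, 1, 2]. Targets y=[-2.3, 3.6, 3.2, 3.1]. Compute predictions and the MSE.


ŷ0 = (0.8)·(-4) + (-1.2)·(1) + (-1.1)·(2) + 2.4 = -4.2
ŷ1 = (0.8)·(1) + (-1.2)·(5) + (-1.1)·(-5) + 2.4 = 2.7
ŷ2 = (0.8)·(5) + (-1.2)·(4) + (-1.1)·(-1) + 2.4 = 2.7
ŷ3 = (0.8)·(3) + (-1.2)·(1) + (-1.1)·(2) + 2.4 = 1.4
errors² = [3.61, 0.81, 0.25, 2.89]
MSE = 7.5600/4 = 1.89

1.89
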